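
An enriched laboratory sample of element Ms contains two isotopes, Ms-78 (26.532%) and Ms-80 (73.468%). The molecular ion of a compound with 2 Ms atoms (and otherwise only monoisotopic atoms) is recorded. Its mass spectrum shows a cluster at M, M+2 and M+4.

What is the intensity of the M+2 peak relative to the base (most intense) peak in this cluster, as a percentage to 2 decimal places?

(0.26532 + 0.73468)^2 gives M 0.0704, M+2 0.3899, M+4 0.5398; the largest is M+4.
P(M+4) = C(2,2) × 0.26532^0 × 0.73468^2 = 1 × 1.0000 × 0.5397547 = 0.539755 (base)
P(M+2) = C(2,1) × 0.26532^1 × 0.73468^1 = 2 × 0.26532 × 0.73468 = 0.389851
Relative intensity = 0.389851 / 0.539755 × 100 = 72.23

72.23%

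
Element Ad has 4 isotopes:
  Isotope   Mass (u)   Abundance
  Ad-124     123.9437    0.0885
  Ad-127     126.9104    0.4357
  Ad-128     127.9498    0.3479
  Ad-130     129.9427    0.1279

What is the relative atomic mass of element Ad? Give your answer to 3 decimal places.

Weight each isotope mass by its fractional abundance: 0.0885 × 123.9437 + 0.4357 × 126.9104 + 0.3479 × 127.9498 + 0.1279 × 129.9427
= 10.96902 + 55.29486 + 44.51374 + 16.61967 = 127.39729 u

127.397 u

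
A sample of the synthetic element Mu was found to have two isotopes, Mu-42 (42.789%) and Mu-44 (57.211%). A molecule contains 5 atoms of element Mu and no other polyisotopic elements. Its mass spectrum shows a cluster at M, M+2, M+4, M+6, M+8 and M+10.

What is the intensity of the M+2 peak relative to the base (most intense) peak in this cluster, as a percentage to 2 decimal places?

27.97%

(0.42789 + 0.57211)^5 gives M 0.0143, M+2 0.0959, M+4 0.2564, M+6 0.3428, M+8 0.2292, M+10 0.0613; the largest is M+6.
P(M+6) = C(5,3) × 0.42789^2 × 0.57211^3 = 10 × 0.18308985 × 0.18725724 = 0.342849 (base)
P(M+2) = C(5,1) × 0.42789^4 × 0.57211^1 = 5 × 0.03352189 × 0.57211 = 0.095891
Relative intensity = 0.095891 / 0.342849 × 100 = 27.97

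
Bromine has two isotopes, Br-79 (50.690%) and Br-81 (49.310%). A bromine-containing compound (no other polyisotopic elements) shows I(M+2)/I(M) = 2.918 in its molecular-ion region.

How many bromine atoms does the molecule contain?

3

For n independent Br atoms, I(M+2)/I(M) = n · (abundance Br-81) / (abundance Br-79) = n · 0.49310/0.50690.
n = 2.918 × 0.50690/0.49310 = 3.00 ≈ 3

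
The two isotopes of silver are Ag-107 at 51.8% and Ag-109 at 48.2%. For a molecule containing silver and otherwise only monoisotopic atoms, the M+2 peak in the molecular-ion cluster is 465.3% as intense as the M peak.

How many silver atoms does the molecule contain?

5

The M+2/M ratio from n Ag atoms is n · q/p = n · 0.482/0.518.
n = 4.653 × 0.518/0.482 = 5.00 ≈ 5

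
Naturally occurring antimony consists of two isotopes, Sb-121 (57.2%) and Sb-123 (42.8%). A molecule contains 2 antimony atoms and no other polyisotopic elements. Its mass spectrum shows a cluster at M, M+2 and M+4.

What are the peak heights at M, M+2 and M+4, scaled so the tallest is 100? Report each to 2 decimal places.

66.82 : 100.00 : 37.41

Expanding (0.572 + 0.428)^2:
P(M) = 0.572^2 = 0.327184
P(M+2) = 2 × 0.572^1 × 0.428^1 = 0.489632
P(M+4) = 0.428^2 = 0.183184
The M+2 peak is largest (0.489632); scaling to 100 gives 66.82 : 100.00 : 37.41.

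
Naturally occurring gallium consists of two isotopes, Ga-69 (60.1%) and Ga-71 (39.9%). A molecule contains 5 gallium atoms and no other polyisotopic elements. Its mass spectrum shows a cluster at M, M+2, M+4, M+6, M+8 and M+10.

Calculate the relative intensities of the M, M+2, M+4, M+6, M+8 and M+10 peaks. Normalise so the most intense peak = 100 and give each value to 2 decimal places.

22.69 : 75.31 : 100.00 : 66.39 : 22.04 : 2.93

Each Ga atom is independently Ga-69 (p = 0.601) or Ga-71 (q = 0.399); the cluster is the binomial expansion (p + q)^5.
P(M) = 0.601^5 = 0.078410
P(M+2) = 5 × 0.601^4 × 0.399^1 = 0.260280
P(M+4) = 10 × 0.601^3 × 0.399^2 = 0.345596
P(M+6) = 10 × 0.601^2 × 0.399^3 = 0.229439
P(M+8) = 5 × 0.601^1 × 0.399^4 = 0.076162
P(M+10) = 0.399^5 = 0.010113
The M+4 peak is largest (0.345596); scaling to 100 gives 22.69 : 75.31 : 100.00 : 66.39 : 22.04 : 2.93.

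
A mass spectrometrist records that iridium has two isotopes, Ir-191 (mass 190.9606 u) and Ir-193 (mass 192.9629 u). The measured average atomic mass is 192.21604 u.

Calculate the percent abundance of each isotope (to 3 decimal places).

Ir-191: 37.300%, Ir-193: 62.700%

Writing the weighted mean with unknown fraction x of Ir-191:
190.9606·x + 192.9629·(1 − x) = 192.21604
(190.9606 − 192.9629)·x = 192.21604 − 192.9629
x = -0.74686 / -2.0023 = 0.37300 → 37.300% Ir-191, 62.700% Ir-193.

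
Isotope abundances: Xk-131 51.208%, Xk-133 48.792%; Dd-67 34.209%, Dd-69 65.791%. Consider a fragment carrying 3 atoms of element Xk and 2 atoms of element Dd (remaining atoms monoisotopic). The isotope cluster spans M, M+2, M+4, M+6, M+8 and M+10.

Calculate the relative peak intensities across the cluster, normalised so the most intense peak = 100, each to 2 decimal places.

4.56 : 30.60 : 79.48 : 100.00 : 61.15 : 14.60

Element Xk pattern (n=3): 0.13428065 : 0.38383582 : 0.3657264 : 0.11615713
Element Dd pattern (n=2): 0.11702557 : 0.45012886 : 0.43284557
Convolve the two distributions (both contribute in 2-u steps):
  M: 0.13428065×0.11702557 = 0.015714
  M+2: 0.13428065×0.45012886 + 0.38383582×0.11702557 = 0.105362
  M+4: 0.13428065×0.43284557 + 0.38383582×0.45012886 + 0.3657264×0.11702557 = 0.273698
  M+6: 0.38383582×0.43284557 + 0.3657264×0.45012886 + 0.11615713×0.11702557 = 0.344359
  M+8: 0.3657264×0.43284557 + 0.11615713×0.45012886 = 0.210589
  M+10: 0.11615713×0.43284557 = 0.050278
Scale to base peak (0.344359) = 100: 4.56 : 30.60 : 79.48 : 100.00 : 61.15 : 14.60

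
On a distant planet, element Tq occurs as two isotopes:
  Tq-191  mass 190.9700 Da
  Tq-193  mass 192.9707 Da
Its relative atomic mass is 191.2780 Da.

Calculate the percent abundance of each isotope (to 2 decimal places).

Tq-191: 84.61%, Tq-193: 15.39%

Let x be the fractional abundance of Tq-191; then Tq-193 has abundance 1 − x.
190.9700·x + 192.9707·(1 − x) = 191.2780
(190.9700 − 192.9707)·x = 191.2780 − 192.9707
x = -1.6927 / -2.0007 = 0.84605 → 84.61% Tq-191, 15.39% Tq-193.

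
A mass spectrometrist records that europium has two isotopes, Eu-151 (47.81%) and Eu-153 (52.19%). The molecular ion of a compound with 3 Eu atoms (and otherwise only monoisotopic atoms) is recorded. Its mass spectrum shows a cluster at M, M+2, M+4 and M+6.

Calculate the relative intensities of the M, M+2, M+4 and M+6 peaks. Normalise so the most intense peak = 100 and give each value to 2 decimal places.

Each Eu atom is independently Eu-151 (p = 0.4781) or Eu-153 (q = 0.5219); the cluster is the binomial expansion (p + q)^3.
P(M) = 0.4781^3 = 0.109284
P(M+2) = 3 × 0.4781^2 × 0.5219^1 = 0.357887
P(M+4) = 3 × 0.4781^1 × 0.5219^2 = 0.390674
P(M+6) = 0.5219^3 = 0.142155
The M+4 peak is largest (0.390674); scaling to 100 gives 27.97 : 91.61 : 100.00 : 36.39.

27.97 : 91.61 : 100.00 : 36.39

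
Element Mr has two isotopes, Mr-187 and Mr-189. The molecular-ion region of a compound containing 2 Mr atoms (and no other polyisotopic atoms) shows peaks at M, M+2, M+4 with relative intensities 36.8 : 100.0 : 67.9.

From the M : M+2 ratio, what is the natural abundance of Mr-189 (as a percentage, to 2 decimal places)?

57.60%

Let p = fractional abundance of Mr-187. I(M+2)/I(M) = [C(2,1)·p^1·(1−p)] / p^2 = 2·(1−p)/p = 100.0/36.8 = 2.7174
(1−p)/p = 2.7174/2 = 1.3587  ⇒  p = 1/(1 + 1.3587) = 0.4240
Mr-187: 42.40%, Mr-189: 57.60%.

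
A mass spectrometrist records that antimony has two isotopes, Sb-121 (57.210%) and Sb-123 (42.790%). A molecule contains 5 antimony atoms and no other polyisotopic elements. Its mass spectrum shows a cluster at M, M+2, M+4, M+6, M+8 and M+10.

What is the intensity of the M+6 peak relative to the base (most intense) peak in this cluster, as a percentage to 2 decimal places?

74.79%

(0.57210 + 0.42790)^5 gives M 0.0613, M+2 0.2292, M+4 0.3428, M+6 0.2564, M+8 0.0959, M+10 0.0143; the largest is M+4.
P(M+4) = C(5,2) × 0.57210^3 × 0.42790^2 = 10 × 0.18724742 × 0.18309841 = 0.342847 (base)
P(M+6) = C(5,3) × 0.57210^2 × 0.42790^3 = 10 × 0.32729841 × 0.07834781 = 0.256431
Relative intensity = 0.256431 / 0.342847 × 100 = 74.79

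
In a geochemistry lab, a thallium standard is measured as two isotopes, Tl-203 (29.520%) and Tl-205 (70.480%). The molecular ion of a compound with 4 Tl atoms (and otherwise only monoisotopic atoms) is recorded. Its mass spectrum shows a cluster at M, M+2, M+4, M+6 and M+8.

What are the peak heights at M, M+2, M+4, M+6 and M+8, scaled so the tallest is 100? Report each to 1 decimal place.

1.8 : 17.5 : 62.8 : 100.0 : 59.7

Expanding (0.29520 + 0.70480)^4:
P(M) = 0.29520^4 = 0.007594
P(M+2) = 4 × 0.29520^3 × 0.70480^1 = 0.072523
P(M+4) = 6 × 0.29520^2 × 0.70480^2 = 0.259726
P(M+6) = 4 × 0.29520^1 × 0.70480^3 = 0.413403
P(M+8) = 0.70480^4 = 0.246754
The M+6 peak is largest (0.413403); scaling to 100 gives 1.8 : 17.5 : 62.8 : 100.0 : 59.7.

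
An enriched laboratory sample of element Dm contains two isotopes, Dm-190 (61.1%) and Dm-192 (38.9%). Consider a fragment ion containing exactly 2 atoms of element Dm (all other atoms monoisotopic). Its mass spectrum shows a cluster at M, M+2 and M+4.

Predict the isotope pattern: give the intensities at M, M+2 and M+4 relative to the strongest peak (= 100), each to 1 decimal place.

Expanding (0.611 + 0.389)^2:
P(M) = 0.611^2 = 0.373321
P(M+2) = 2 × 0.611^1 × 0.389^1 = 0.475358
P(M+4) = 0.389^2 = 0.151321
The M+2 peak is largest (0.475358); scaling to 100 gives 78.5 : 100.0 : 31.8.

78.5 : 100.0 : 31.8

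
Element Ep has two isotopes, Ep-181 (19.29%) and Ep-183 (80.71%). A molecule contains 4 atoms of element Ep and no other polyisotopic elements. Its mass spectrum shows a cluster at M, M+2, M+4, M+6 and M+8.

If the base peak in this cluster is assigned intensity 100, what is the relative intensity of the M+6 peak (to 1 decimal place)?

Binomial terms of (0.1929 + 0.8071)^4: M 0.0014, M+2 0.0232, M+4 0.1454, M+6 0.4057, M+8 0.4243 → M+8 is the base peak.
P(M+8) = C(4,4) × 0.1929^0 × 0.8071^4 = 1 × 1.0000 × 0.42433552 = 0.424336 (base)
P(M+6) = C(4,3) × 0.1929^1 × 0.8071^3 = 4 × 0.1929 × 0.52575334 = 0.405671
Relative intensity = 0.405671 / 0.424336 × 100 = 95.6

95.6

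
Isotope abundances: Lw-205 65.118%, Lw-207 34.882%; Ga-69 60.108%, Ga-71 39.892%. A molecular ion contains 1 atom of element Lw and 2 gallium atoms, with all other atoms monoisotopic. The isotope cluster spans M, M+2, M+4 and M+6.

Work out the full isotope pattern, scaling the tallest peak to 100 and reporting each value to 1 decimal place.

53.7 : 100.0 : 61.8 : 12.7

Element Lw pattern (n=1): 0.65118 : 0.34882
Gallium pattern (n=2): 0.36129717 : 0.47956567 : 0.15913717
Convolve the two distributions (both contribute in 2-u steps):
  M: 0.65118×0.36129717 = 0.235269
  M+2: 0.65118×0.47956567 + 0.34882×0.36129717 = 0.438311
  M+4: 0.65118×0.15913717 + 0.34882×0.47956567 = 0.270909
  M+6: 0.34882×0.15913717 = 0.055510
Scale to base peak (0.438311) = 100: 53.7 : 100.0 : 61.8 : 12.7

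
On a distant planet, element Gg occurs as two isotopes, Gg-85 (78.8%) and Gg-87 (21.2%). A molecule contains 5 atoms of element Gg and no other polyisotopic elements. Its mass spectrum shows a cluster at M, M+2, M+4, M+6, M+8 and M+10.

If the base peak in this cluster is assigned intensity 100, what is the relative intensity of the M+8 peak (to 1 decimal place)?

Binomial terms of (0.788 + 0.212)^5: M 0.3038, M+2 0.4087, M+4 0.2199, M+6 0.0592, M+8 0.0080, M+10 0.0004 → M+2 is the base peak.
P(M+2) = C(5,1) × 0.788^4 × 0.212^1 = 5 × 0.38557145 × 0.2120 = 0.408706 (base)
P(M+8) = C(5,4) × 0.788^1 × 0.212^4 = 5 × 0.7880 × 0.00201996 = 0.007959
Relative intensity = 0.007959 / 0.408706 × 100 = 1.9

1.9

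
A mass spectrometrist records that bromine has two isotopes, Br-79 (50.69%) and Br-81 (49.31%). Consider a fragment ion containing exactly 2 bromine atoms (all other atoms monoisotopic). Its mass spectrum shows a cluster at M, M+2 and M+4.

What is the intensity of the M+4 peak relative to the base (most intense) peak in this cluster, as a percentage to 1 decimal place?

48.6%

(0.5069 + 0.4931)^2 gives M 0.2569, M+2 0.4999, M+4 0.2431; the largest is M+2.
P(M+2) = C(2,1) × 0.5069^1 × 0.4931^1 = 2 × 0.5069 × 0.4931 = 0.499905 (base)
P(M+4) = C(2,2) × 0.5069^0 × 0.4931^2 = 1 × 1.0000 × 0.24314761 = 0.243148
Relative intensity = 0.243148 / 0.499905 × 100 = 48.6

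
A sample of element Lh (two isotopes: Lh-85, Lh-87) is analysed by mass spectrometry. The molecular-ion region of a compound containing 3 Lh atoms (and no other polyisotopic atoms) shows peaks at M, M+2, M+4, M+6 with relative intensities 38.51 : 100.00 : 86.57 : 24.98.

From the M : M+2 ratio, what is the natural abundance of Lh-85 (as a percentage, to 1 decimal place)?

Write p for the Lh-85 fraction. I(M+2)/I(M) = [C(3,1)·p^2·(1−p)] / p^3 = 3·(1−p)/p = 100.00/38.51 = 2.5967
(1−p)/p = 2.5967/3 = 0.8656  ⇒  p = 1/(1 + 0.8656) = 0.5360
Lh-85: 53.6%, Lh-87: 46.4%.

53.6%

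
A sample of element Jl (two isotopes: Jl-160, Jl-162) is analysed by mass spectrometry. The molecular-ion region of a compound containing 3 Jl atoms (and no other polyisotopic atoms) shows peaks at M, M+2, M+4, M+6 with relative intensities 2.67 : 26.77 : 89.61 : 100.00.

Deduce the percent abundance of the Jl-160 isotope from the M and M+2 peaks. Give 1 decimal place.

23.0%

If p is the fraction of Jl that is Jl-160, then I(M+2)/I(M) = [C(3,1)·p^2·(1−p)] / p^3 = 3·(1−p)/p = 26.77/2.67 = 10.0262
(1−p)/p = 10.0262/3 = 3.3421  ⇒  p = 1/(1 + 3.3421) = 0.2303
Jl-160: 23.0%, Jl-162: 77.0%.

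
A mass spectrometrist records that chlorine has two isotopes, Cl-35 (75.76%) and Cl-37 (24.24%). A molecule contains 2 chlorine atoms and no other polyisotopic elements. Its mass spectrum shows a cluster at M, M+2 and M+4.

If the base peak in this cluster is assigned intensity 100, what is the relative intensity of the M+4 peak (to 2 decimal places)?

Binomial terms of (0.7576 + 0.2424)^2: M 0.5740, M+2 0.3673, M+4 0.0588 → M is the base peak.
P(M) = C(2,0) × 0.7576^2 × 0.2424^0 = 1 × 0.57395776 × 1.0000 = 0.573958 (base)
P(M+4) = C(2,2) × 0.7576^0 × 0.2424^2 = 1 × 1.0000 × 0.05875776 = 0.058758
Relative intensity = 0.058758 / 0.573958 × 100 = 10.24

10.24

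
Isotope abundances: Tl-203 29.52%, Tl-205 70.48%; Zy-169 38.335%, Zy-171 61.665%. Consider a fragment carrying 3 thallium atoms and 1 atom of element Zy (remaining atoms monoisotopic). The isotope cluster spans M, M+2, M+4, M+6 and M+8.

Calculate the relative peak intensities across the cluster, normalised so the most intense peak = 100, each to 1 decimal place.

Thallium pattern (n=3): 0.02572463 : 0.18425524 : 0.43991564 : 0.35010449
Element Zy pattern (n=1): 0.38335 : 0.61665
Convolve the two distributions (both contribute in 2-u steps):
  M: 0.02572463×0.38335 = 0.009862
  M+2: 0.02572463×0.61665 + 0.18425524×0.38335 = 0.086497
  M+4: 0.18425524×0.61665 + 0.43991564×0.38335 = 0.282263
  M+6: 0.43991564×0.61665 + 0.35010449×0.38335 = 0.405487
  M+8: 0.35010449×0.61665 = 0.215892
Scale to base peak (0.405487) = 100: 2.4 : 21.3 : 69.6 : 100.0 : 53.2

2.4 : 21.3 : 69.6 : 100.0 : 53.2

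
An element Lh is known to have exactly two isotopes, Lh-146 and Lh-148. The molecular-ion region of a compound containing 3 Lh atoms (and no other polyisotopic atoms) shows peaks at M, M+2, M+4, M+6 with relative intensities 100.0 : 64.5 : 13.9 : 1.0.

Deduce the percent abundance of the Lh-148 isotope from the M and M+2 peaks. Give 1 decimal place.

17.7%

If p is the fraction of Lh that is Lh-146, then I(M+2)/I(M) = [C(3,1)·p^2·(1−p)] / p^3 = 3·(1−p)/p = 64.5/100.0 = 0.6450
(1−p)/p = 0.6450/3 = 0.2150  ⇒  p = 1/(1 + 0.2150) = 0.8230
Lh-146: 82.3%, Lh-148: 17.7%.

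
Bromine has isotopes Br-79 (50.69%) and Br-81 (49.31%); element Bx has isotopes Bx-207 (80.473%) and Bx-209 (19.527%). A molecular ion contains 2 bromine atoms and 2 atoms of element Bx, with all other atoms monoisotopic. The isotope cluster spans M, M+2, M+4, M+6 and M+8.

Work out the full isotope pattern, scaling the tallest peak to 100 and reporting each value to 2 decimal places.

41.14 : 100.00 : 80.19 : 23.60 : 2.29

Bromine pattern (n=2): 0.25694761 : 0.49990478 : 0.24314761
Element Bx pattern (n=2): 0.64759037 : 0.31427925 : 0.03813037
Convolve the two distributions (both contribute in 2-u steps):
  M: 0.25694761×0.64759037 = 0.166397
  M+2: 0.25694761×0.31427925 + 0.49990478×0.64759037 = 0.404487
  M+4: 0.25694761×0.03813037 + 0.49990478×0.31427925 + 0.24314761×0.64759037 = 0.324367
  M+6: 0.49990478×0.03813037 + 0.24314761×0.31427925 = 0.095478
  M+8: 0.24314761×0.03813037 = 0.009271
Scale to base peak (0.404487) = 100: 41.14 : 100.00 : 80.19 : 23.60 : 2.29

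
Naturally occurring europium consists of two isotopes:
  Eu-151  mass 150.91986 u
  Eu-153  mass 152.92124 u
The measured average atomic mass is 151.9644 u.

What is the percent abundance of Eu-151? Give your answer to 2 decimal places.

47.81%

With x = fraction of Eu-151 (so Eu-153 is 1 − x):
150.91986·x + 152.92124·(1 − x) = 151.9644
(150.91986 − 152.92124)·x = 151.9644 − 152.92124
x = -0.95684 / -2.00138 = 0.47809 → 47.81% Eu-151, 52.19% Eu-153.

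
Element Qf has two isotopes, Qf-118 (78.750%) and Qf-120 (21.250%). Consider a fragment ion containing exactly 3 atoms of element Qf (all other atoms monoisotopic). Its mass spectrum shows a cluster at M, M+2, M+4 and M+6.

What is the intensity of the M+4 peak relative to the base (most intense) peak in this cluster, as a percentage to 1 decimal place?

Binomial terms of (0.78750 + 0.21250)^3: M 0.4884, M+2 0.3953, M+4 0.1067, M+6 0.0096 → M is the base peak.
P(M) = C(3,0) × 0.78750^3 × 0.21250^0 = 1 × 0.48837305 × 1.0000 = 0.488373 (base)
P(M+4) = C(3,2) × 0.78750^1 × 0.21250^2 = 3 × 0.7875 × 0.04515625 = 0.106682
Relative intensity = 0.106682 / 0.488373 × 100 = 21.8

21.8%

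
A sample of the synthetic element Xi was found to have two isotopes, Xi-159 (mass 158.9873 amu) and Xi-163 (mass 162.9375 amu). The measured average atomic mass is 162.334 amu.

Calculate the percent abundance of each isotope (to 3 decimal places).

Xi-159: 15.278%, Xi-163: 84.722%

With x = fraction of Xi-159 (so Xi-163 is 1 − x):
158.9873·x + 162.9375·(1 − x) = 162.334
(158.9873 − 162.9375)·x = 162.334 − 162.9375
x = -0.6035 / -3.9502 = 0.15278 → 15.278% Xi-159, 84.722% Xi-163.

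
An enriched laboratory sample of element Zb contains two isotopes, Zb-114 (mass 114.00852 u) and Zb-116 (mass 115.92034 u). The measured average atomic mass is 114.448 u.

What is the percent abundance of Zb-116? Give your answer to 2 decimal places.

Let x be the fractional abundance of Zb-114; then Zb-116 has abundance 1 − x.
114.00852·x + 115.92034·(1 − x) = 114.448
(114.00852 − 115.92034)·x = 114.448 − 115.92034
x = -1.47234 / -1.91182 = 0.77012 → 77.01% Zb-114, 22.99% Zb-116.

22.99%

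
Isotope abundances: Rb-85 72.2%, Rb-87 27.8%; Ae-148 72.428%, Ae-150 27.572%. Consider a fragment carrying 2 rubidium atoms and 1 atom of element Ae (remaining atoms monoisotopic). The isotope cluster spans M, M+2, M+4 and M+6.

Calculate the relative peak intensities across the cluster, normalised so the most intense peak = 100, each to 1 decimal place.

86.9 : 100.0 : 38.4 : 4.9

Rubidium pattern (n=2): 0.521284 : 0.401432 : 0.077284
Element Ae pattern (n=1): 0.72428 : 0.27572
Convolve the two distributions (both contribute in 2-u steps):
  M: 0.521284×0.72428 = 0.377556
  M+2: 0.521284×0.27572 + 0.401432×0.72428 = 0.434478
  M+4: 0.401432×0.27572 + 0.077284×0.72428 = 0.166658
  M+6: 0.077284×0.27572 = 0.021309
Scale to base peak (0.434478) = 100: 86.9 : 100.0 : 38.4 : 4.9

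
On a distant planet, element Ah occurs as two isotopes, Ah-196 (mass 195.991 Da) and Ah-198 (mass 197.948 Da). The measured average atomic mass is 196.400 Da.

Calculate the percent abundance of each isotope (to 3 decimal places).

Writing the weighted mean with unknown fraction x of Ah-196:
195.991·x + 197.948·(1 − x) = 196.400
(195.991 − 197.948)·x = 196.400 − 197.948
x = -1.548 / -1.957 = 0.79101 → 79.101% Ah-196, 20.899% Ah-198.

Ah-196: 79.101%, Ah-198: 20.899%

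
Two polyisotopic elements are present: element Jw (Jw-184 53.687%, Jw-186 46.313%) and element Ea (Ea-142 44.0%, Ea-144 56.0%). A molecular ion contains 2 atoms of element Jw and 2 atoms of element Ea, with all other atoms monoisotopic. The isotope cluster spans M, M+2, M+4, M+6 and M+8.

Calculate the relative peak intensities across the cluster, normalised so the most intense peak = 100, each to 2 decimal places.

14.80 : 63.22 : 100.00 : 69.41 : 17.84

Element Jw pattern (n=2): 0.2882294 : 0.49728121 : 0.2144894
Element Ea pattern (n=2): 0.1936 : 0.4928 : 0.3136
Convolve the two distributions (both contribute in 2-u steps):
  M: 0.2882294×0.1936 = 0.055801
  M+2: 0.2882294×0.4928 + 0.49728121×0.1936 = 0.238313
  M+4: 0.2882294×0.3136 + 0.49728121×0.4928 + 0.2144894×0.1936 = 0.376974
  M+6: 0.49728121×0.3136 + 0.2144894×0.4928 = 0.261648
  M+8: 0.2144894×0.3136 = 0.067264
Scale to base peak (0.376974) = 100: 14.80 : 63.22 : 100.00 : 69.41 : 17.84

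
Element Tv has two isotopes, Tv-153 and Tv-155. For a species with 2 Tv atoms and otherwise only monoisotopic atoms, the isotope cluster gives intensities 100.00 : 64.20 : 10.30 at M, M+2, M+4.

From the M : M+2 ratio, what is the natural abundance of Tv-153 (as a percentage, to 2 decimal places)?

Let p = fractional abundance of Tv-153. I(M+2)/I(M) = [C(2,1)·p^1·(1−p)] / p^2 = 2·(1−p)/p = 64.20/100.00 = 0.6420
(1−p)/p = 0.6420/2 = 0.3210  ⇒  p = 1/(1 + 0.3210) = 0.7570
Tv-153: 75.70%, Tv-155: 24.30%.

75.70%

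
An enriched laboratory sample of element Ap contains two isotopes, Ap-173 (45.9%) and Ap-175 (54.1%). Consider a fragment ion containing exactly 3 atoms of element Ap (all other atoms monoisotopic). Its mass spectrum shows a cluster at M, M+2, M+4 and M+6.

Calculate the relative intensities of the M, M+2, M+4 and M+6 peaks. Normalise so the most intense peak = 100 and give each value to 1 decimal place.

24.0 : 84.8 : 100.0 : 39.3

Expanding (0.459 + 0.541)^3:
P(M) = 0.459^3 = 0.096703
P(M+2) = 3 × 0.459^2 × 0.541^1 = 0.341935
P(M+4) = 3 × 0.459^1 × 0.541^2 = 0.403022
P(M+6) = 0.541^3 = 0.158340
The M+4 peak is largest (0.403022); scaling to 100 gives 24.0 : 84.8 : 100.0 : 39.3.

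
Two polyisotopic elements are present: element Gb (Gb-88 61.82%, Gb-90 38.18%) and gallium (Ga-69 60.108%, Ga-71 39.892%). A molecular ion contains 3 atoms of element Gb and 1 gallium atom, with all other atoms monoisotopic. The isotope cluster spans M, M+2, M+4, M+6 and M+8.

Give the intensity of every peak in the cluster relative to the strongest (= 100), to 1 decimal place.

Element Gb pattern (n=3): 0.23625826 : 0.43773894 : 0.27034734 : 0.05565546
Gallium pattern (n=1): 0.60108 : 0.39892
Convolve the two distributions (both contribute in 2-u steps):
  M: 0.23625826×0.60108 = 0.142010
  M+2: 0.23625826×0.39892 + 0.43773894×0.60108 = 0.357364
  M+4: 0.43773894×0.39892 + 0.27034734×0.60108 = 0.337123
  M+6: 0.27034734×0.39892 + 0.05565546×0.60108 = 0.141300
  M+8: 0.05565546×0.39892 = 0.022202
Scale to base peak (0.357364) = 100: 39.7 : 100.0 : 94.3 : 39.5 : 6.2

39.7 : 100.0 : 94.3 : 39.5 : 6.2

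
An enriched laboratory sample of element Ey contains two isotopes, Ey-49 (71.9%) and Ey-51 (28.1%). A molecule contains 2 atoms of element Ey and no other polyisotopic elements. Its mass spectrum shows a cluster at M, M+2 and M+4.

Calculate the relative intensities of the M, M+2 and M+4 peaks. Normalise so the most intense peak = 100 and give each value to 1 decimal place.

100.0 : 78.2 : 15.3

Each Ey atom is independently Ey-49 (p = 0.719) or Ey-51 (q = 0.281); the cluster is the binomial expansion (p + q)^2.
P(M) = 0.719^2 = 0.516961
P(M+2) = 2 × 0.719^1 × 0.281^1 = 0.404078
P(M+4) = 0.281^2 = 0.078961
The M peak is largest (0.516961); scaling to 100 gives 100.0 : 78.2 : 15.3.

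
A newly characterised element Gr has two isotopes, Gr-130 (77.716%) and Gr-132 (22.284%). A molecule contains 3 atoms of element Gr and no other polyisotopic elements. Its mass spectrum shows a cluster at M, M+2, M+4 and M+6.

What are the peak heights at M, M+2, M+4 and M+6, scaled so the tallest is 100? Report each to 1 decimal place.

The 3 Gr atoms are independent, so intensities follow the terms of (0.77716 + 0.22284)^3.
P(M) = 0.77716^3 = 0.469387
P(M+2) = 3 × 0.77716^2 × 0.22284^1 = 0.403771
P(M+4) = 3 × 0.77716^1 × 0.22284^2 = 0.115776
P(M+6) = 0.22284^3 = 0.011066
The M peak is largest (0.469387); scaling to 100 gives 100.0 : 86.0 : 24.7 : 2.4.

100.0 : 86.0 : 24.7 : 2.4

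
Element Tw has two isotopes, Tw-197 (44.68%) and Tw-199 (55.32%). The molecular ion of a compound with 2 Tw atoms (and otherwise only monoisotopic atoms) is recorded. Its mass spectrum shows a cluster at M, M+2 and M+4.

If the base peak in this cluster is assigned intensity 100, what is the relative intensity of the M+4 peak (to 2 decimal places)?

61.91

Binomial terms of (0.4468 + 0.5532)^2: M 0.1996, M+2 0.4943, M+4 0.3060 → M+2 is the base peak.
P(M+2) = C(2,1) × 0.4468^1 × 0.5532^1 = 2 × 0.4468 × 0.5532 = 0.494340 (base)
P(M+4) = C(2,2) × 0.4468^0 × 0.5532^2 = 1 × 1.0000 × 0.30603024 = 0.306030
Relative intensity = 0.306030 / 0.494340 × 100 = 61.91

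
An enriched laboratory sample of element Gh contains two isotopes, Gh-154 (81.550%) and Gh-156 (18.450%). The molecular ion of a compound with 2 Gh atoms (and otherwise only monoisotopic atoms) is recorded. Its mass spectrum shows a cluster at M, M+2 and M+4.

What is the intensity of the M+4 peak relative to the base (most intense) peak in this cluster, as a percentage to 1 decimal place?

Term probabilities: M 0.6650, M+2 0.3009, M+4 0.0340. Base peak = M.
P(M) = C(2,0) × 0.81550^2 × 0.18450^0 = 1 × 0.66504025 × 1.0000 = 0.665040 (base)
P(M+4) = C(2,2) × 0.81550^0 × 0.18450^2 = 1 × 1.0000 × 0.03404025 = 0.034040
Relative intensity = 0.034040 / 0.665040 × 100 = 5.1

5.1%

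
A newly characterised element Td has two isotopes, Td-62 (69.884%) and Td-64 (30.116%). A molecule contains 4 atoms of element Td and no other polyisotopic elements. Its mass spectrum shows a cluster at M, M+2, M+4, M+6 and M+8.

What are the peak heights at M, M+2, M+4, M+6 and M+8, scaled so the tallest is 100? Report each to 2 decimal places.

58.01 : 100.00 : 64.64 : 18.57 : 2.00

Expanding (0.69884 + 0.30116)^4:
P(M) = 0.69884^4 = 0.238512
P(M+2) = 4 × 0.69884^3 × 0.30116^1 = 0.411141
P(M+4) = 6 × 0.69884^2 × 0.30116^2 = 0.265767
P(M+6) = 4 × 0.69884^1 × 0.30116^3 = 0.076354
P(M+8) = 0.30116^4 = 0.008226
The M+2 peak is largest (0.411141); scaling to 100 gives 58.01 : 100.00 : 64.64 : 18.57 : 2.00.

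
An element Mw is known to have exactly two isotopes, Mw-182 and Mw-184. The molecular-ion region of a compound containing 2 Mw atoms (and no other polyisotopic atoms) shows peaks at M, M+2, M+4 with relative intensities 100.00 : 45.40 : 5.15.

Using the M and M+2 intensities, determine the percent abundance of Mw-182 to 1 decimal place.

81.5%

If p is the fraction of Mw that is Mw-182, then I(M+2)/I(M) = [C(2,1)·p^1·(1−p)] / p^2 = 2·(1−p)/p = 45.40/100.00 = 0.4540
(1−p)/p = 0.4540/2 = 0.2270  ⇒  p = 1/(1 + 0.2270) = 0.8150
Mw-182: 81.5%, Mw-184: 18.5%.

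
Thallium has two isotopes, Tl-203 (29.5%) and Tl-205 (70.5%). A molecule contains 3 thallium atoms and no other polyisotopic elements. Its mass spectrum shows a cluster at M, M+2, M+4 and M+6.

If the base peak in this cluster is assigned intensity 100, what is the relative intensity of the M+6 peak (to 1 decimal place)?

Binomial terms of (0.295 + 0.705)^3: M 0.0257, M+2 0.1841, M+4 0.4399, M+6 0.3504 → M+4 is the base peak.
P(M+4) = C(3,2) × 0.295^1 × 0.705^2 = 3 × 0.2950 × 0.497025 = 0.439867 (base)
P(M+6) = C(3,3) × 0.295^0 × 0.705^3 = 1 × 1.0000 × 0.35040263 = 0.350403
Relative intensity = 0.350403 / 0.439867 × 100 = 79.7

79.7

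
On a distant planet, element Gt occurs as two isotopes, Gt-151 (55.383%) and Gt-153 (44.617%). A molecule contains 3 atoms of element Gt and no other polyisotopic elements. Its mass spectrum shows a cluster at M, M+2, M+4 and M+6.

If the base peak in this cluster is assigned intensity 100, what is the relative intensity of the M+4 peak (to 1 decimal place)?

80.6

(0.55383 + 0.44617)^3 gives M 0.1699, M+2 0.4106, M+4 0.3307, M+6 0.0888; the largest is M+2.
P(M+2) = C(3,1) × 0.55383^2 × 0.44617^1 = 3 × 0.30672767 × 0.44617 = 0.410558 (base)
P(M+4) = C(3,2) × 0.55383^1 × 0.44617^2 = 3 × 0.55383 × 0.19906767 = 0.330749
Relative intensity = 0.330749 / 0.410558 × 100 = 80.6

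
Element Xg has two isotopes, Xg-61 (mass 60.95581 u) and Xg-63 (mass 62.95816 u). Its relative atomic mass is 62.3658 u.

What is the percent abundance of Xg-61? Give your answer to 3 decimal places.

Let x be the fractional abundance of Xg-61; then Xg-63 has abundance 1 − x.
60.95581·x + 62.95816·(1 − x) = 62.3658
(60.95581 − 62.95816)·x = 62.3658 − 62.95816
x = -0.59236 / -2.00235 = 0.29583 → 29.583% Xg-61, 70.417% Xg-63.

29.583%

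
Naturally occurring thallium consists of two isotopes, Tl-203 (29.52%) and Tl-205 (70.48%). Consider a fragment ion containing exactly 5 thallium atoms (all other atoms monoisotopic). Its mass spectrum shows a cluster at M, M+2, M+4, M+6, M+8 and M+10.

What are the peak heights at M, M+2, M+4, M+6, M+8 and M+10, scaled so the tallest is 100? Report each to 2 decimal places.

The 5 Tl atoms are independent, so intensities follow the terms of (0.2952 + 0.7048)^5.
P(M) = 0.2952^5 = 0.002242
P(M+2) = 5 × 0.2952^4 × 0.7048^1 = 0.026761
P(M+4) = 10 × 0.2952^3 × 0.7048^2 = 0.127785
P(M+6) = 10 × 0.2952^2 × 0.7048^3 = 0.305092
P(M+8) = 5 × 0.2952^1 × 0.7048^4 = 0.364208
P(M+10) = 0.7048^5 = 0.173912
The M+8 peak is largest (0.364208); scaling to 100 gives 0.62 : 7.35 : 35.09 : 83.77 : 100.00 : 47.75.

0.62 : 7.35 : 35.09 : 83.77 : 100.00 : 47.75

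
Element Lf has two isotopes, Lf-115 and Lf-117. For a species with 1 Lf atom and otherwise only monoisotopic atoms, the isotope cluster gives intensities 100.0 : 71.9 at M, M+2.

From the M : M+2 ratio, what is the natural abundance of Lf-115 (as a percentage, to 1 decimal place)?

Let p = fractional abundance of Lf-115. I(M+2)/I(M) = [C(1,1)·p^0·(1−p)] / p^1 = 1·(1−p)/p = 71.9/100.0 = 0.7190
(1−p)/p = 0.7190/1 = 0.7190  ⇒  p = 1/(1 + 0.7190) = 0.5817
Lf-115: 58.2%, Lf-117: 41.8%.

58.2%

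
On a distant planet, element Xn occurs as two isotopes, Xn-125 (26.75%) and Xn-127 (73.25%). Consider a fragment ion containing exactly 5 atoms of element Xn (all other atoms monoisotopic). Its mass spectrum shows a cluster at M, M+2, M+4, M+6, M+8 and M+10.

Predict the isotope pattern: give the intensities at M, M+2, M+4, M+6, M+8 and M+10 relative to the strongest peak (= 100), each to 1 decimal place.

The 5 Xn atoms are independent, so intensities follow the terms of (0.2675 + 0.7325)^5.
P(M) = 0.2675^5 = 0.001370
P(M+2) = 5 × 0.2675^4 × 0.7325^1 = 0.018753
P(M+4) = 10 × 0.2675^3 × 0.7325^2 = 0.102704
P(M+6) = 10 × 0.2675^2 × 0.7325^3 = 0.281236
P(M+8) = 5 × 0.2675^1 × 0.7325^4 = 0.385056
P(M+10) = 0.7325^5 = 0.210881
The M+8 peak is largest (0.385056); scaling to 100 gives 0.4 : 4.9 : 26.7 : 73.0 : 100.0 : 54.8.

0.4 : 4.9 : 26.7 : 73.0 : 100.0 : 54.8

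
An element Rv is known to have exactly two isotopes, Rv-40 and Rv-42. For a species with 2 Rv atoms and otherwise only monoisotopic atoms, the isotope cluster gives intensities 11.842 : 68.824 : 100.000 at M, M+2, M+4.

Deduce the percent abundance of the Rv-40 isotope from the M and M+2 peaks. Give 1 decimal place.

If p is the fraction of Rv that is Rv-40, then I(M+2)/I(M) = [C(2,1)·p^1·(1−p)] / p^2 = 2·(1−p)/p = 68.824/11.842 = 5.8119
(1−p)/p = 5.8119/2 = 2.9059  ⇒  p = 1/(1 + 2.9059) = 0.2560
Rv-40: 25.6%, Rv-42: 74.4%.

25.6%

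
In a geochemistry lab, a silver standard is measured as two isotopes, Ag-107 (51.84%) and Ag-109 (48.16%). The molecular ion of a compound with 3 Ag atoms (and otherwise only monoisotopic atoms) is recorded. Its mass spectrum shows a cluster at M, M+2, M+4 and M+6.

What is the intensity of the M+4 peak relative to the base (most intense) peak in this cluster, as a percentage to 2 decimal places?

Binomial terms of (0.5184 + 0.4816)^3: M 0.1393, M+2 0.3883, M+4 0.3607, M+6 0.1117 → M+2 is the base peak.
P(M+2) = C(3,1) × 0.5184^2 × 0.4816^1 = 3 × 0.26873856 × 0.4816 = 0.388273 (base)
P(M+4) = C(3,2) × 0.5184^1 × 0.4816^2 = 3 × 0.5184 × 0.23193856 = 0.360711
Relative intensity = 0.360711 / 0.388273 × 100 = 92.90

92.90%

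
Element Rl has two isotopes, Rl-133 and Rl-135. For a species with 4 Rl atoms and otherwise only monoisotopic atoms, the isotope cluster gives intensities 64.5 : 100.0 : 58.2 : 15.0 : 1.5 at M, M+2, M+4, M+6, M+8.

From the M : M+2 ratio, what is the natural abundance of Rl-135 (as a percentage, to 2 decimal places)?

27.93%

Write p for the Rl-133 fraction. I(M+2)/I(M) = [C(4,1)·p^3·(1−p)] / p^4 = 4·(1−p)/p = 100.0/64.5 = 1.5504
(1−p)/p = 1.5504/4 = 0.3876  ⇒  p = 1/(1 + 0.3876) = 0.7207
Rl-133: 72.07%, Rl-135: 27.93%.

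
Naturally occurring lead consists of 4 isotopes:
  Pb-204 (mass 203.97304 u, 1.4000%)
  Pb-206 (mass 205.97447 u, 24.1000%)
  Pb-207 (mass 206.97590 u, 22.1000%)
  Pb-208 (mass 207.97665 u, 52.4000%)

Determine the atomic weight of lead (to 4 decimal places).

207.2169 u

The abundance-weighted mean is 0.014000 × 203.97304 + 0.241000 × 205.97447 + 0.221000 × 206.97590 + 0.524000 × 207.97665
= 2.855623 + 49.639847 + 45.741674 + 108.979765 = 207.216909 u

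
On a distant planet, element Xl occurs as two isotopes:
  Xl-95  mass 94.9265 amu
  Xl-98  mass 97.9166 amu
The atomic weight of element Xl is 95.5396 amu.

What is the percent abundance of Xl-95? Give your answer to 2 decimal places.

79.50%

With x = fraction of Xl-95 (so Xl-98 is 1 − x):
94.9265·x + 97.9166·(1 − x) = 95.5396
(94.9265 − 97.9166)·x = 95.5396 − 97.9166
x = -2.3770 / -2.9901 = 0.79496 → 79.50% Xl-95, 20.50% Xl-98.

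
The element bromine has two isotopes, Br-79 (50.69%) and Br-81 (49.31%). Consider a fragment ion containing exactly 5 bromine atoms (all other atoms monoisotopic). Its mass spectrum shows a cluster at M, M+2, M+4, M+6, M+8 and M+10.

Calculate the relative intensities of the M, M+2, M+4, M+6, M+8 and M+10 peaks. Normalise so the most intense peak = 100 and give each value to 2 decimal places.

10.57 : 51.40 : 100.00 : 97.28 : 47.31 : 9.21

Each Br atom is independently Br-79 (p = 0.5069) or Br-81 (q = 0.4931); the cluster is the binomial expansion (p + q)^5.
P(M) = 0.5069^5 = 0.033467
P(M+2) = 5 × 0.5069^4 × 0.4931^1 = 0.162777
P(M+4) = 10 × 0.5069^3 × 0.4931^2 = 0.316692
P(M+6) = 10 × 0.5069^2 × 0.4931^3 = 0.308070
P(M+8) = 5 × 0.5069^1 × 0.4931^4 = 0.149842
P(M+10) = 0.4931^5 = 0.029152
The M+4 peak is largest (0.316692); scaling to 100 gives 10.57 : 51.40 : 100.00 : 97.28 : 47.31 : 9.21.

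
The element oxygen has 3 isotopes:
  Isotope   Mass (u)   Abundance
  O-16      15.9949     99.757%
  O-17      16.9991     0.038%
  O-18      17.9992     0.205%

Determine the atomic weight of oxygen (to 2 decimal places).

16.00 u

The abundance-weighted mean is 0.99757 × 15.9949 + 0.00038 × 16.9991 + 0.00205 × 17.9992
= 15.95603 + 0.00646 + 0.03690 = 15.99939 u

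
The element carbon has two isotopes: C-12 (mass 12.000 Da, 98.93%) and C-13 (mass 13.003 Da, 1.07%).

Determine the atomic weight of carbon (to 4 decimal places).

The abundance-weighted mean is 0.9893 × 12.000 + 0.0107 × 13.003
= 11.87160 + 0.13913 = 12.01073 Da

12.0107 Da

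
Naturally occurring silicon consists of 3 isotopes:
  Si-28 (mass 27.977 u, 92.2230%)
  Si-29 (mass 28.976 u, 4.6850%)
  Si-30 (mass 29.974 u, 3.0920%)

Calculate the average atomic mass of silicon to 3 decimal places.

The abundance-weighted mean is 0.922230 × 27.977 + 0.046850 × 28.976 + 0.030920 × 29.974
= 25.8012 + 1.3575 + 0.9268 = 28.0855 u

28.086 u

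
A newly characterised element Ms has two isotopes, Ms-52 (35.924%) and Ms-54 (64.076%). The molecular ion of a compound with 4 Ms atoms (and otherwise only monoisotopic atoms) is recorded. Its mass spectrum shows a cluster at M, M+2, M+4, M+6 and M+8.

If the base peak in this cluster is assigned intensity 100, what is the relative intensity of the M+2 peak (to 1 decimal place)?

31.4

Binomial terms of (0.35924 + 0.64076)^4: M 0.0167, M+2 0.1188, M+4 0.3179, M+6 0.3780, M+8 0.1686 → M+6 is the base peak.
P(M+6) = C(4,3) × 0.35924^1 × 0.64076^3 = 4 × 0.35924 × 0.263079 = 0.378034 (base)
P(M+2) = C(4,1) × 0.35924^3 × 0.64076^1 = 4 × 0.04636114 × 0.64076 = 0.118825
Relative intensity = 0.118825 / 0.378034 × 100 = 31.4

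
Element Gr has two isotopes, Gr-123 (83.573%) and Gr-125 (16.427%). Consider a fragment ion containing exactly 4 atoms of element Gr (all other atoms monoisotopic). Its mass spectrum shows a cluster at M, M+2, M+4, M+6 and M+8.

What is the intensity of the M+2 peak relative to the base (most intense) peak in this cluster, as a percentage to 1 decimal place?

Term probabilities: M 0.4878, M+2 0.3835, M+4 0.1131, M+6 0.0148, M+8 0.0007. Base peak = M.
P(M) = C(4,0) × 0.83573^4 × 0.16427^0 = 1 × 0.48782491 × 1.0000 = 0.487825 (base)
P(M+2) = C(4,1) × 0.83573^3 × 0.16427^1 = 4 × 0.58371113 × 0.16427 = 0.383545
Relative intensity = 0.383545 / 0.487825 × 100 = 78.6

78.6%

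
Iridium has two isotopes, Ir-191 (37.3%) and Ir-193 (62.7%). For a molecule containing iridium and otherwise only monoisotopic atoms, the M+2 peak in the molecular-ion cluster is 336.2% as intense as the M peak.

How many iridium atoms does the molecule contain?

The M+2/M ratio from n Ir atoms is n · q/p = n · 0.627/0.373.
n = 3.362 × 0.373/0.627 = 2.00 ≈ 2

2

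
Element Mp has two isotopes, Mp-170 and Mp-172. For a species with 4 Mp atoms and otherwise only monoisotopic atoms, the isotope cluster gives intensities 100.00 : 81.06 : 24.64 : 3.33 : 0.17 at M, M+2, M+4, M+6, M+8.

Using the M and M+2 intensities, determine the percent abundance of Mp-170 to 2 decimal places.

83.15%

Let p = fractional abundance of Mp-170. I(M+2)/I(M) = [C(4,1)·p^3·(1−p)] / p^4 = 4·(1−p)/p = 81.06/100.00 = 0.8106
(1−p)/p = 0.8106/4 = 0.2026  ⇒  p = 1/(1 + 0.2026) = 0.8315
Mp-170: 83.15%, Mp-172: 16.85%.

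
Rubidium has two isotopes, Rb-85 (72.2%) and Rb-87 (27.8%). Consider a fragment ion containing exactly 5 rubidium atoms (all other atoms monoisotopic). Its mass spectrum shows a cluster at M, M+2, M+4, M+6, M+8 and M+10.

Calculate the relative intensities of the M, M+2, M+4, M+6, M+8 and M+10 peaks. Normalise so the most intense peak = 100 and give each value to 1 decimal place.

Each Rb atom is independently Rb-85 (p = 0.722) or Rb-87 (q = 0.278); the cluster is the binomial expansion (p + q)^5.
P(M) = 0.722^5 = 0.196194
P(M+2) = 5 × 0.722^4 × 0.278^1 = 0.377714
P(M+4) = 10 × 0.722^3 × 0.278^2 = 0.290872
P(M+6) = 10 × 0.722^2 × 0.278^3 = 0.111998
P(M+8) = 5 × 0.722^1 × 0.278^4 = 0.021562
P(M+10) = 0.278^5 = 0.001660
The M+2 peak is largest (0.377714); scaling to 100 gives 51.9 : 100.0 : 77.0 : 29.7 : 5.7 : 0.4.

51.9 : 100.0 : 77.0 : 29.7 : 5.7 : 0.4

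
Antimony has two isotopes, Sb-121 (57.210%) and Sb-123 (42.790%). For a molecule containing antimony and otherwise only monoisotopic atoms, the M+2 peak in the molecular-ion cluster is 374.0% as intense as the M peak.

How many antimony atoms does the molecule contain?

5

The M+2/M ratio from n Sb atoms is n · q/p = n · 0.42790/0.57210.
n = 3.740 × 0.57210/0.42790 = 5.00 ≈ 5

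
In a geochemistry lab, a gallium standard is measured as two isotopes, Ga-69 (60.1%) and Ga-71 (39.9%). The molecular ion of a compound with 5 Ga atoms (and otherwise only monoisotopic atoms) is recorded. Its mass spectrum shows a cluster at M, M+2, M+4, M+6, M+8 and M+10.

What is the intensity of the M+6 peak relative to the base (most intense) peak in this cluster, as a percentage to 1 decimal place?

66.4%

Term probabilities: M 0.0784, M+2 0.2603, M+4 0.3456, M+6 0.2294, M+8 0.0762, M+10 0.0101. Base peak = M+4.
P(M+4) = C(5,2) × 0.601^3 × 0.399^2 = 10 × 0.2170818 × 0.159201 = 0.345596 (base)
P(M+6) = C(5,3) × 0.601^2 × 0.399^3 = 10 × 0.361201 × 0.0635212 = 0.229439
Relative intensity = 0.229439 / 0.345596 × 100 = 66.4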